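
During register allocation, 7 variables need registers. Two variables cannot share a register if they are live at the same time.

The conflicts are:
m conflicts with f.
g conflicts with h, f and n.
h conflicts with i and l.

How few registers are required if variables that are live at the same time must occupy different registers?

g and f conflict, so at least 2 registers are needed.
2 registers suffice: register 1 → {m, g, i, l}; register 2 → {h, f, n}. Each listed conflict is separated.

2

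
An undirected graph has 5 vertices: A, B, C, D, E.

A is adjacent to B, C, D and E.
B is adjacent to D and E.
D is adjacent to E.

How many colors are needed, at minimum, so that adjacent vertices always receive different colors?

4

A, B, D, E form a clique, so at least 4 colors are needed.
A valid assignment using 4 colors: A=red, B=yellow, C=blue, D=green, E=blue. No two adjacent vertices share a color.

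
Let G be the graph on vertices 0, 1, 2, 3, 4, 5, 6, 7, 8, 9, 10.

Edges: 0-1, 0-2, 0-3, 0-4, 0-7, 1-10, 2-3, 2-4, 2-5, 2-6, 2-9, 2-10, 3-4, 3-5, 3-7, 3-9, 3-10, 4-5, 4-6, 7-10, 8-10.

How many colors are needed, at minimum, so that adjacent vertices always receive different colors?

4

2, 3, 4, 5 are pairwise adjacent (a clique of size 4), so at least 4 colors are needed.
A valid assignment using 4 colors: 0=d, 1=a, 2=b, 3=a, 4=c, 5=d, 6=a, 7=b, 8=a, 9=c, 10=c. No two adjacent vertices share a color.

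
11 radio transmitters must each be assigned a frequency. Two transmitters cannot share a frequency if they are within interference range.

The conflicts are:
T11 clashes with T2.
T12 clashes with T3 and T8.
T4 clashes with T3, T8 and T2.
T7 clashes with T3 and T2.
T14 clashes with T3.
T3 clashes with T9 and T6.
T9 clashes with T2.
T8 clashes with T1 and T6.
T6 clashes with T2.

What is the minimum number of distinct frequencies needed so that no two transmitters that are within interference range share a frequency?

2

T4 and T8 conflict, so at least 2 frequencies are needed.
2 frequencies suffice: T11=2, T12=2, T4=2, T7=2, T14=2, T3=1, T9=2, T8=1, T1=2, T6=2, T2=1. Each listed conflict is separated.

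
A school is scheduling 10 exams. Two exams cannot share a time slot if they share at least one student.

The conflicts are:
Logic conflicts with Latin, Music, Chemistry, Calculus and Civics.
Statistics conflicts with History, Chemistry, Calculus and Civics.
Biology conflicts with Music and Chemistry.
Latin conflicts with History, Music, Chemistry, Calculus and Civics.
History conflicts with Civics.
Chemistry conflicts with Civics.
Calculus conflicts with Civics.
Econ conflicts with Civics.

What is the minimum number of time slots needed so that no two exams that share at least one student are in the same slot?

Logic, Latin, Calculus, Civics all conflict with each other, so at least 4 time slots are needed.
4 time slots suffice: time slot 1 → {Music, Civics}; time slot 2 → {Statistics, Biology, Latin, Econ}; time slot 3 → {History, Chemistry, Calculus}; time slot 4 → {Logic}. Each listed conflict is separated.

4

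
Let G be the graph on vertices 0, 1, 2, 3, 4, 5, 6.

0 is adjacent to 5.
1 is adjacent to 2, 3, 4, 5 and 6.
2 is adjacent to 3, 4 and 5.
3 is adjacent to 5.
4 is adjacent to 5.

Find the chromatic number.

4

1, 2, 4, 5 are pairwise adjacent (a clique of size 4), so at least 4 colors are needed.
One proper 4-coloring: 0=blue, 1=blue, 2=green, 3=yellow, 4=yellow, 5=red, 6=red. No two adjacent vertices share a color.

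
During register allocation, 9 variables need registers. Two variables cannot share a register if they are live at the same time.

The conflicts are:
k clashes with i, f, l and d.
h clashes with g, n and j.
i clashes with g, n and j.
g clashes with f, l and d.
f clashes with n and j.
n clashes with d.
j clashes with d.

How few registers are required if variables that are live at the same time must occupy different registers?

k and d conflict, so at least 2 registers are needed.
2 registers suffice: k=1, h=2, i=2, g=1, f=2, l=2, n=1, j=1, d=2. Each listed conflict is separated.

2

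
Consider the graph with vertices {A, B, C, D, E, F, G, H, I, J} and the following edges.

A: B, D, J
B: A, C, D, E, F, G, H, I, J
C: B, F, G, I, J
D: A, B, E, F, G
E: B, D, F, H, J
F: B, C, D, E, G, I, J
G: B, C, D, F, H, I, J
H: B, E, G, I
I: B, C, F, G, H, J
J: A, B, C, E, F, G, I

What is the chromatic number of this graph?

B, C, F, G, I, J form a clique, so at least 6 colors are needed.
6 colors suffice: A=3, B=1, C=6, D=2, E=3, F=4, G=3, H=2, I=5, J=2. Every edge joins two different colors.

6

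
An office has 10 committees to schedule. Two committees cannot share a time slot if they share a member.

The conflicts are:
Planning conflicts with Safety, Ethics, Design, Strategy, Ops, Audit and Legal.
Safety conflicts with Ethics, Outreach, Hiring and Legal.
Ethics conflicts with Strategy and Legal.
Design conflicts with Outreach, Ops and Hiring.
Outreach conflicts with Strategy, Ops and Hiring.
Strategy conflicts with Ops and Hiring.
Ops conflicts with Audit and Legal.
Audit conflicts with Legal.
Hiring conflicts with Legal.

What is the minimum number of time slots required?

Planning, Safety, Ethics, Legal all conflict with each other, so at least 4 time slots are needed.
4 time slots suffice: time slot 1 → {Planning, Hiring}; time slot 2 → {Safety, Ops}; time slot 3 → {Design, Strategy, Legal}; time slot 4 → {Ethics, Outreach, Audit}. Each listed conflict is separated.

4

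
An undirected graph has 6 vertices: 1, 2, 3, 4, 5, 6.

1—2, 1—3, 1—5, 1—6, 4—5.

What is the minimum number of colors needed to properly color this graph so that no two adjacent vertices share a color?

1 and 6 are adjacent, so at least 2 colors are needed.
2 colors suffice: color red → {1, 4}; color blue → {2, 3, 5, 6}. No two adjacent vertices share a color.

2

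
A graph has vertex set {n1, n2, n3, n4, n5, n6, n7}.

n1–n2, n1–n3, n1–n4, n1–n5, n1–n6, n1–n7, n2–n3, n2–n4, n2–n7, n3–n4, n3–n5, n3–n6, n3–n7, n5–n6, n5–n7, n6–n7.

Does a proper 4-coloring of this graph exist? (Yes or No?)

No

n1, n3, n5, n6, n7 are pairwise adjacent (a clique of size 5), so at least 5 colors are needed.
So 4 colors are not enough.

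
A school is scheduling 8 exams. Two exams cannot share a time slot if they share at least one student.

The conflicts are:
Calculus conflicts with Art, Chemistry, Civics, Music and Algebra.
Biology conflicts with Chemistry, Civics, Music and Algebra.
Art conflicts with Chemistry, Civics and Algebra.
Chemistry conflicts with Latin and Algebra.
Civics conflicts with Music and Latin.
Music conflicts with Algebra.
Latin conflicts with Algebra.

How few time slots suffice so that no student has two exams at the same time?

4

Calculus, Art, Chemistry, Algebra all conflict with each other, so at least 4 time slots are needed.
Using 4 time slots: Calculus=2, Biology=2, Art=4, Chemistry=3, Civics=1, Music=3, Latin=2, Algebra=1. No two conflicting exams share a time slot.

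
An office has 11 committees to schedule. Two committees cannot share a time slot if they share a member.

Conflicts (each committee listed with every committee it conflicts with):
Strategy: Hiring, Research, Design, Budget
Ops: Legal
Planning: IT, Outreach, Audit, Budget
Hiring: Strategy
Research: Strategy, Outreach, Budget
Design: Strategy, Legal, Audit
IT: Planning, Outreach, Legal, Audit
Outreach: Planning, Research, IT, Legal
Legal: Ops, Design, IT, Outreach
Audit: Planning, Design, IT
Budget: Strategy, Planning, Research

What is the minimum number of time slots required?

3

IT, Outreach, Legal are mutually in conflict, so at least 3 time slots are needed.
3 time slots suffice: Strategy=1, Ops=1, Planning=2, Hiring=2, Research=2, Design=3, IT=3, Outreach=1, Legal=2, Audit=1, Budget=3. Each listed conflict is separated.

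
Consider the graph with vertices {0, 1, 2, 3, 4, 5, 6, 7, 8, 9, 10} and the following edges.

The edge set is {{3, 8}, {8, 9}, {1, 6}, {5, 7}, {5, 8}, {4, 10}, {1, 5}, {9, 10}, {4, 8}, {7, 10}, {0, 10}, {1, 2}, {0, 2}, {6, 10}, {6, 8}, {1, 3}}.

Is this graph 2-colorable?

No

The cycle 10-6-1-5-7-10 has odd length 5, so it cannot be 2-colored; at least 3 colors are needed.
So 2 colors are not enough.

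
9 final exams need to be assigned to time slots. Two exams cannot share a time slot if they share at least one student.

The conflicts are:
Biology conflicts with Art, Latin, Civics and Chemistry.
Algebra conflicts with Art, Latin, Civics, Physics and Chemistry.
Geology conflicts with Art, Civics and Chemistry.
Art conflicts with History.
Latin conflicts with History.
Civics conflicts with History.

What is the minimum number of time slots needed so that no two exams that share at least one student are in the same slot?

2

Biology and Art conflict, so at least 2 time slots are needed.
Using 2 time slots: Biology=1, Algebra=1, Geology=1, Art=2, Latin=2, Civics=2, Physics=2, History=1, Chemistry=2. No two conflicting exams share a time slot.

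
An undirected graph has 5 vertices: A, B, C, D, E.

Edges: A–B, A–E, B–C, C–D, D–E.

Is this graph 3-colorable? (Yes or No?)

Yes

The chromatic number is 3. The cycle C-D-E-A-B-C has odd length 5, so it cannot be 2-colored; at least 3 colors are needed.
A valid assignment using 3 colors: A=2, B=3, C=1, D=2, E=1.
That is already a proper 3-coloring.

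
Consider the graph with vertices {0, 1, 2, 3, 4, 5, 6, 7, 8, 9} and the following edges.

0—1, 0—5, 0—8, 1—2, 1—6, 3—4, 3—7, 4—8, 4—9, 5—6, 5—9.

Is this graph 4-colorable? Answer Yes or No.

Yes

The chromatic number is 3. The cycle 8-4-9-5-0-8 has odd length 5, so it cannot be 2-colored; at least 3 colors are needed.
3 colors suffice: color a → {1, 4, 5, 7}; color b → {0, 2, 3, 6, 9}; color c → {8}.
Since 4 ≥ 3, a proper 4-coloring certainly exists.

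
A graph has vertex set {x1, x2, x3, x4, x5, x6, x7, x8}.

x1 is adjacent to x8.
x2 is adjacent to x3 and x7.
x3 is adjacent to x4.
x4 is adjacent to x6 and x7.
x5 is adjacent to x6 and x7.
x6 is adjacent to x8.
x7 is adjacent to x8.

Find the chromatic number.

2

x1 and x8 are adjacent, so at least 2 colors are needed.
One proper 2-coloring: x1=1, x2=2, x3=1, x4=2, x5=2, x6=1, x7=1, x8=2. Each edge has distinct colors on its endpoints.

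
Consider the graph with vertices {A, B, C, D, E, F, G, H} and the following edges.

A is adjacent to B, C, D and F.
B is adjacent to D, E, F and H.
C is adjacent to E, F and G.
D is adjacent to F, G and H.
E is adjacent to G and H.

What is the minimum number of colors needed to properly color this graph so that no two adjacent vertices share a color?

A, B, D, F form a clique, so at least 4 colors are needed.
A valid assignment using 4 colors: A=4, B=1, C=1, D=2, E=2, F=3, G=3, H=3. No two adjacent vertices share a color.

4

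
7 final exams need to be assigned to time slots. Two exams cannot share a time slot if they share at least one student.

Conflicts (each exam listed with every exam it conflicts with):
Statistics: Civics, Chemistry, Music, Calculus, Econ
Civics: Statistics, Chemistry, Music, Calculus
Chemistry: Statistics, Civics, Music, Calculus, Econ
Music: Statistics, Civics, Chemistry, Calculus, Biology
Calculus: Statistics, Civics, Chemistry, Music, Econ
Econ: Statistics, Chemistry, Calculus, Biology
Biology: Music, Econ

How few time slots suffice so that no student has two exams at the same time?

Statistics, Civics, Chemistry, Music, Calculus all conflict with each other, so at least 5 time slots are needed.
Using 5 time slots: Statistics=4, Civics=5, Chemistry=1, Music=2, Calculus=3, Econ=2, Biology=1. Every pair that conflicts lands in different time slots.

5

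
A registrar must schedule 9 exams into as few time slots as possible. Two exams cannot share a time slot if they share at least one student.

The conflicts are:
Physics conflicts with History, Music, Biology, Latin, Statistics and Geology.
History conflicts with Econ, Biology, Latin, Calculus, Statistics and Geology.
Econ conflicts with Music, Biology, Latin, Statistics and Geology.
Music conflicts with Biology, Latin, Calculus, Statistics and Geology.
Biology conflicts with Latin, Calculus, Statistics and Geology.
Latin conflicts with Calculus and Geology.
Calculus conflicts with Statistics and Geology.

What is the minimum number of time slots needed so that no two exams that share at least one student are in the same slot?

5

Physics, Music, Biology, Latin, Geology pairwise conflict, so at least 5 time slots are needed.
5 time slots suffice: time slot 1 → {Biology}; time slot 2 → {History, Music}; time slot 3 → {Latin, Statistics}; time slot 4 → {Geology}; time slot 5 → {Physics, Econ, Calculus}. No two conflicting exams share a time slot.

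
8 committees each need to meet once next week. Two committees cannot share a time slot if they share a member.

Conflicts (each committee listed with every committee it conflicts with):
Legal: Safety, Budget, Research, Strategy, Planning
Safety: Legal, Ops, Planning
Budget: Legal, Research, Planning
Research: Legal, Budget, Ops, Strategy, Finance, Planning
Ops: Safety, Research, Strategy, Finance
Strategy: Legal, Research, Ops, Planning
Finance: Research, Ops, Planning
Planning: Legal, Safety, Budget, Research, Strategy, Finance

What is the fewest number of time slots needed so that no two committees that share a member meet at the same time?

Legal, Budget, Research, Planning pairwise conflict, so at least 4 time slots are needed.
Using 4 time slots: Legal=3, Safety=2, Budget=4, Research=2, Ops=1, Strategy=4, Finance=3, Planning=1. Every pair that conflicts lands in different time slots.

4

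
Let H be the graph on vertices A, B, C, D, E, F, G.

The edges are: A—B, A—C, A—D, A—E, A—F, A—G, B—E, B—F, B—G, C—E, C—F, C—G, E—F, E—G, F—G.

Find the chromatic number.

5

A, C, E, F, G are pairwise adjacent (a clique of size 5), so at least 5 colors are needed.
5 colors suffice: color 1 → {A}; color 2 → {D, E}; color 3 → {G}; color 4 → {F}; color 5 → {B, C}. Every edge joins two different colors.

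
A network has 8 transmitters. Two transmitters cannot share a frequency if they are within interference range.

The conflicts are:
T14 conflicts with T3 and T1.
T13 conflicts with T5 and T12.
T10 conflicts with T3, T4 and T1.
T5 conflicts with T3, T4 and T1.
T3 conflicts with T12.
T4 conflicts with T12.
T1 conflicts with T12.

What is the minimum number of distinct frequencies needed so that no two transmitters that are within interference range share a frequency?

2

T4 and T12 conflict, so at least 2 frequencies are needed.
2 frequencies suffice: frequency 1 → {T14, T10, T5, T12}; frequency 2 → {T13, T3, T4, T1}. Each listed conflict is separated.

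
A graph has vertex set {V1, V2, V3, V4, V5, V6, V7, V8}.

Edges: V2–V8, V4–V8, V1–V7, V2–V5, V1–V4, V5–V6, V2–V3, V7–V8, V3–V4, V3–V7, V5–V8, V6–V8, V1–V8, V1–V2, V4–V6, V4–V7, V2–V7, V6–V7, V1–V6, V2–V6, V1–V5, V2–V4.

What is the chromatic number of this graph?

6

V1, V2, V4, V6, V7, V8 form a clique, so at least 6 colors are needed.
One proper 6-coloring: V1=4, V2=1, V3=2, V4=3, V5=3, V6=5, V7=6, V8=2. Every edge joins two different colors.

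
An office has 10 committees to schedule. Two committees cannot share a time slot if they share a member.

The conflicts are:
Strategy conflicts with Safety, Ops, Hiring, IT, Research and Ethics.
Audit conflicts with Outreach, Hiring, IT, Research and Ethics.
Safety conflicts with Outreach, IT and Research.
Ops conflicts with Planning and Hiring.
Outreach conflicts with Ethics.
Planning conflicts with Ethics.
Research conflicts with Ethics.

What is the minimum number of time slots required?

3

Audit, Research, Ethics pairwise conflict, so at least 3 time slots are needed.
Using 3 time slots: Strategy=1, Audit=1, Safety=2, Ops=3, Outreach=3, Planning=1, Hiring=2, IT=3, Research=3, Ethics=2. Each listed conflict is separated.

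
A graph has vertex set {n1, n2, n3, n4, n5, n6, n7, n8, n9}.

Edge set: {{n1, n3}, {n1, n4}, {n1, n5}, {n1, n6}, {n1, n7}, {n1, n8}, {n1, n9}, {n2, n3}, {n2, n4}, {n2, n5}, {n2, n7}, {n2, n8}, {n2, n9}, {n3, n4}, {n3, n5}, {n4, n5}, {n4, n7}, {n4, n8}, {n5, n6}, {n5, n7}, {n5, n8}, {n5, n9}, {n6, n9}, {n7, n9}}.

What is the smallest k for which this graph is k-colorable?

n1, n4, n5, n8 are mutually adjacent (a clique of size 4), so at least 4 colors are needed.
4 colors suffice: color 1 → {n5}; color 2 → {n1, n2}; color 3 → {n4, n9}; color 4 → {n3, n6, n7, n8}. Each edge has distinct colors on its endpoints.

4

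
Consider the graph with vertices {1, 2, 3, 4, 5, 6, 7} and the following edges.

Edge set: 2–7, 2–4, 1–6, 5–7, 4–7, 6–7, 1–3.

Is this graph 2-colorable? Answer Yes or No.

No

2, 4, 7 are pairwise adjacent, so at least 3 colors are needed.
So 2 colors are not enough.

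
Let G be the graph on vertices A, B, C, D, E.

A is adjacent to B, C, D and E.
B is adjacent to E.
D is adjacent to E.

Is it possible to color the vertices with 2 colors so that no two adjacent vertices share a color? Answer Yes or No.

No

A, D, E are pairwise adjacent, so at least 3 colors are needed.
So 2 colors are not enough.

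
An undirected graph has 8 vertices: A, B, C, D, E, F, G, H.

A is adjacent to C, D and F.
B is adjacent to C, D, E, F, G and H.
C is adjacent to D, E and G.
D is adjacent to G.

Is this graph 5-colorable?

Yes

The chromatic number is 4. B, C, D, G are pairwise adjacent (a clique of size 4), so at least 4 colors are needed.
4 colors suffice: color 1 → {A, B}; color 2 → {C, F, H}; color 3 → {D, E}; color 4 → {G}.
Since 5 ≥ 4, a proper 5-coloring certainly exists.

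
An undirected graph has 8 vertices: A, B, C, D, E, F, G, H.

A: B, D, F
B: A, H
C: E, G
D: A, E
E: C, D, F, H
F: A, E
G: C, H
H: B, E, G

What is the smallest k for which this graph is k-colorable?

3

The cycle A-D-E-H-B-A has odd length 5, so it cannot be 2-colored; at least 3 colors are needed.
3 colors suffice: color 1 → {A, E, G}; color 2 → {C, D, F, H}; color 3 → {B}. Every edge joins two different colors.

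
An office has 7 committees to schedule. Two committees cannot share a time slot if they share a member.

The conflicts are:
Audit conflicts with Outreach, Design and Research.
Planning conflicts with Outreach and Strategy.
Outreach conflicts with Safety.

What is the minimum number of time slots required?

2

Audit and Research conflict, so at least 2 time slots are needed.
2 time slots suffice: time slot 1 → {Outreach, Design, Research, Strategy}; time slot 2 → {Audit, Planning, Safety}. No two conflicting committees share a time slot.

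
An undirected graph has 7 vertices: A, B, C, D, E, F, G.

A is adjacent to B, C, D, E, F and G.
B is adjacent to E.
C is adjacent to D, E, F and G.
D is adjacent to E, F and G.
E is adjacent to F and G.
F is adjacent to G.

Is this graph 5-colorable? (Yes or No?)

No

A, C, D, E, F, G form a clique, so at least 6 colors are needed.
So 5 colors are not enough.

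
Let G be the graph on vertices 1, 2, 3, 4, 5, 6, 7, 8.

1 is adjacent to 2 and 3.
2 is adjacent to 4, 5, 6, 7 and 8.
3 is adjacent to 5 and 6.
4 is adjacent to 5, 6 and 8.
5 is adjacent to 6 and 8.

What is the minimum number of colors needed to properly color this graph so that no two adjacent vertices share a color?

4

2, 4, 5, 8 are mutually adjacent (a clique of size 4), so at least 4 colors are needed.
4 colors suffice: color a → {2, 3}; color b → {1, 5, 7}; color c → {4}; color d → {6, 8}. Every edge joins two different colors.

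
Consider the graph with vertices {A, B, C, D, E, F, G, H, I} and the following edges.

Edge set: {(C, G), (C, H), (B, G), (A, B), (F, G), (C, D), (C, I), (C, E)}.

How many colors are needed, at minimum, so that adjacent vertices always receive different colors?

2

B and G are adjacent, so at least 2 colors are needed.
A valid assignment using 2 colors: A=2, B=1, C=1, D=2, E=2, F=1, G=2, H=2, I=2. Each edge has distinct colors on its endpoints.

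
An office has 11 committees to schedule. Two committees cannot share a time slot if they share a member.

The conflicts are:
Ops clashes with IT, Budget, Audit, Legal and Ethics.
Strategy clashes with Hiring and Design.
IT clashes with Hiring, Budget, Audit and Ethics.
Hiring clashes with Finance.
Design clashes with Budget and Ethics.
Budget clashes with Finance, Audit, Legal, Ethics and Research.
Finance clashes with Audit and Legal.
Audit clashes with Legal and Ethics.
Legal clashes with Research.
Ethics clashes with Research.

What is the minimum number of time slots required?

5

Ops, IT, Budget, Audit, Ethics all conflict with each other, so at least 5 time slots are needed.
A valid assignment using 5 time slots: Ops=5, Strategy=2, IT=4, Hiring=1, Design=3, Budget=1, Finance=4, Audit=3, Legal=2, Ethics=2, Research=3. Each listed conflict is separated.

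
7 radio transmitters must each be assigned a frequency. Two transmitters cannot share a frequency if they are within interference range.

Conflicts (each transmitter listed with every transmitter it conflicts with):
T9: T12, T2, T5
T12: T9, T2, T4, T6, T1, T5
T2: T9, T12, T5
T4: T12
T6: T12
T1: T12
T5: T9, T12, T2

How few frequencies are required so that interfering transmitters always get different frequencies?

T9, T12, T2, T5 pairwise conflict, so at least 4 frequencies are needed.
A valid assignment using 4 frequencies: T9=4, T12=1, T2=2, T4=2, T6=2, T1=2, T5=3. No two conflicting transmitters share a frequency.

4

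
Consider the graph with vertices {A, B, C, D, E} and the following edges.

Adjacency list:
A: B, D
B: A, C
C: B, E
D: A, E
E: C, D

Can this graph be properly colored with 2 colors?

The cycle E-C-B-A-D-E has odd length 5, so it cannot be 2-colored; at least 3 colors are needed.
So 2 colors are not enough.

No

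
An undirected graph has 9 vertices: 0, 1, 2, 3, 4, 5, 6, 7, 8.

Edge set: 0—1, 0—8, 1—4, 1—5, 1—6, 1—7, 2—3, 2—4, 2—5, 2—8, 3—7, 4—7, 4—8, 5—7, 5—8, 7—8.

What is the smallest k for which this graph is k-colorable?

1, 4, 7 form a triangle, so at least 3 colors are needed.
One proper 3-coloring: 0=blue, 1=red, 2=blue, 3=red, 4=green, 5=green, 6=blue, 7=blue, 8=red. No two adjacent vertices share a color.

3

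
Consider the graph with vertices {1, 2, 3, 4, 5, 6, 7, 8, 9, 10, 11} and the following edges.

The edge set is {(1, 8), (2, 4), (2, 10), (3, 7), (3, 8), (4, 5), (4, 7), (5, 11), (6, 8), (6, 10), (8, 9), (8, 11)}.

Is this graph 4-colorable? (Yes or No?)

The chromatic number is 3. The cycle 4-5-11-8-6-10-2-4 has odd length 7, so it cannot be 2-colored; at least 3 colors are needed.
A valid assignment using 3 colors: 1=blue, 2=blue, 3=green, 4=red, 5=green, 6=blue, 7=blue, 8=red, 9=blue, 10=red, 11=blue.
Since 4 ≥ 3, a proper 4-coloring certainly exists.

Yes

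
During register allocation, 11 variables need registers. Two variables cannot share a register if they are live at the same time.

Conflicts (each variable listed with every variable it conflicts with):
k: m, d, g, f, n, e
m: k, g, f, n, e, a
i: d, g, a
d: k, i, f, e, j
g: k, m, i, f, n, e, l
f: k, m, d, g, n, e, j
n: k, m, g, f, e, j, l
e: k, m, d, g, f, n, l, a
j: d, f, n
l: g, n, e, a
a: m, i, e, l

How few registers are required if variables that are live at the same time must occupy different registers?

k, m, g, f, n, e all conflict with each other, so at least 6 registers are needed.
A valid assignment using 6 registers: k=6, m=5, i=1, d=2, g=4, f=3, n=2, e=1, j=1, l=3, a=2. Each listed conflict is separated.

6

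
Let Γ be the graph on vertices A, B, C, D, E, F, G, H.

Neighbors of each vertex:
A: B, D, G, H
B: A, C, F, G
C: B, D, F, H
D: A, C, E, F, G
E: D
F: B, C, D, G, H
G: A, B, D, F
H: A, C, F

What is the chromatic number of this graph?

A, D, G are pairwise adjacent, so at least 3 colors are needed.
3 colors suffice: color 1 → {B, D, H}; color 2 → {A, E, F}; color 3 → {C, G}. No two adjacent vertices share a color.

3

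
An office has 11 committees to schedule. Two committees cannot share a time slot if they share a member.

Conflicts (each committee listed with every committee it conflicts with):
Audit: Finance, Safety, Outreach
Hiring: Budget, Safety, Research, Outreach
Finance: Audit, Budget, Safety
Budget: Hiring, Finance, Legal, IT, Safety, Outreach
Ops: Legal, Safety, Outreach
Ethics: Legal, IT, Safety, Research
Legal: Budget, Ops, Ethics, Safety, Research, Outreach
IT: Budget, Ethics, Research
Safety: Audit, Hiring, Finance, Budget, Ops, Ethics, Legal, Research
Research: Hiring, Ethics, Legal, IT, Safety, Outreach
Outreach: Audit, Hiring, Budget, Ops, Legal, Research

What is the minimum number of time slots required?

4

Ethics, Legal, Safety, Research are mutually in conflict, so at least 4 time slots are needed.
A valid assignment using 4 time slots: Audit=3, Hiring=2, Finance=2, Budget=3, Ops=3, Ethics=4, Legal=2, IT=1, Safety=1, Research=3, Outreach=1. Each listed conflict is separated.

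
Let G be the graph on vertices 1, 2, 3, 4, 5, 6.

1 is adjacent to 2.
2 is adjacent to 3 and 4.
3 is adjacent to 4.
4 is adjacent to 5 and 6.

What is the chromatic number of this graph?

3

2, 3, 4 form a triangle, so at least 3 colors are needed.
3 colors suffice: 1=red, 2=blue, 3=green, 4=red, 5=blue, 6=blue. Every edge joins two different colors.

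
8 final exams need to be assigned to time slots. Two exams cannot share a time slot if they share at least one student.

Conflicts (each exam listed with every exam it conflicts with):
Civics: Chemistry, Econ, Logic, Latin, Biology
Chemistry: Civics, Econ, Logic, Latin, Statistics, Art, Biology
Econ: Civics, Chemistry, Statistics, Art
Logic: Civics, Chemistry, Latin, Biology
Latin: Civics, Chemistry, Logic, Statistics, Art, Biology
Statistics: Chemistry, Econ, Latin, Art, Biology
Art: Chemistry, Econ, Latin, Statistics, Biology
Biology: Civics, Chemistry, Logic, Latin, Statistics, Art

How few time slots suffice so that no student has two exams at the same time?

Civics, Chemistry, Logic, Latin, Biology are mutually in conflict, so at least 5 time slots are needed.
Using 5 time slots: Civics=4, Chemistry=1, Econ=2, Logic=5, Latin=2, Statistics=4, Art=5, Biology=3. No two conflicting exams share a time slot.

5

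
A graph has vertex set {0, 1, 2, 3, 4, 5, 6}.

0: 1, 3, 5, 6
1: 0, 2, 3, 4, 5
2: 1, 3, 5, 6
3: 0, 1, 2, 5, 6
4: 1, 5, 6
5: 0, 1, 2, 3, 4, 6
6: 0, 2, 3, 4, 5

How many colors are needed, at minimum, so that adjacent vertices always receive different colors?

0, 3, 5, 6 form a clique, so at least 4 colors are needed.
4 colors suffice: 0=yellow, 1=green, 2=yellow, 3=blue, 4=blue, 5=red, 6=green. Each edge has distinct colors on its endpoints.

4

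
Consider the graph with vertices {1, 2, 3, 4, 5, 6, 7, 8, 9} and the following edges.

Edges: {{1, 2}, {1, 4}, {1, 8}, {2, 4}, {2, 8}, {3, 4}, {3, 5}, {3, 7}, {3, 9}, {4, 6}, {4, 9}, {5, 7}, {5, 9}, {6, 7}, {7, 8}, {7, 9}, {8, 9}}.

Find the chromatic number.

3, 5, 7, 9 are mutually adjacent (a clique of size 4), so at least 4 colors are needed.
A valid assignment using 4 colors: 1=blue, 2=yellow, 3=green, 4=red, 5=yellow, 6=blue, 7=red, 8=green, 9=blue. Each edge has distinct colors on its endpoints.

4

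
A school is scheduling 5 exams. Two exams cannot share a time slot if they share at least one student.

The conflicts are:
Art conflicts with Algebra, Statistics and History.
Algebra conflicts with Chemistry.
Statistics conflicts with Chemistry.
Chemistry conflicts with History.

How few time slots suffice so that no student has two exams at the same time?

2

Statistics and Chemistry conflict, so at least 2 time slots are needed.
2 time slots suffice: time slot 1 → {Art, Chemistry}; time slot 2 → {Algebra, Statistics, History}. Every pair that conflicts lands in different time slots.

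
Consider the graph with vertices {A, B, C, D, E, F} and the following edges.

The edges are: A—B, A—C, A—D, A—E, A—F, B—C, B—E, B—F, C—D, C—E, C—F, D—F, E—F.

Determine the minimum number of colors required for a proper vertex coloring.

A, B, C, E, F form a clique, so at least 5 colors are needed.
One proper 5-coloring: A=3, B=4, C=2, D=4, E=5, F=1. Every edge joins two different colors.

5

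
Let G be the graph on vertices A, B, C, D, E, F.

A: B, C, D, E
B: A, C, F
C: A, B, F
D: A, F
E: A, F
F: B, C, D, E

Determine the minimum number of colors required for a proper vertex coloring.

A, B, C form a triangle, so at least 3 colors are needed.
3 colors suffice: color red → {A, F}; color blue → {C, D, E}; color green → {B}. Every edge joins two different colors.

3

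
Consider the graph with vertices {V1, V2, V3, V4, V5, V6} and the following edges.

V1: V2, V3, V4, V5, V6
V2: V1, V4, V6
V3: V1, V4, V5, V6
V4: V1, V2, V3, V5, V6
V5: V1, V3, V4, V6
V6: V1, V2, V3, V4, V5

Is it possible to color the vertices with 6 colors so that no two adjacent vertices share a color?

The chromatic number is 5. V1, V3, V4, V5, V6 are mutually adjacent (a clique of size 5), so at least 5 colors are needed.
5 colors suffice: V1=1, V2=4, V3=5, V4=3, V5=4, V6=2.
Since 6 ≥ 5, a proper 6-coloring certainly exists.

Yes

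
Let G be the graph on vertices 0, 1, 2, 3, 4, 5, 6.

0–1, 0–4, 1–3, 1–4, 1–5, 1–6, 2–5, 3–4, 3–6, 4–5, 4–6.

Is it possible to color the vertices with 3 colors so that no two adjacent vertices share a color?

No

1, 3, 4, 6 form a clique, so at least 4 colors are needed.
So 3 colors are not enough.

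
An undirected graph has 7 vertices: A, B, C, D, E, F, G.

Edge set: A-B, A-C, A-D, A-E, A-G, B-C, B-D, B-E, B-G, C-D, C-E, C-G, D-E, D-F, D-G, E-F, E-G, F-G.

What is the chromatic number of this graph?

6

A, B, C, D, E, G form a clique, so at least 6 colors are needed.
One proper 6-coloring: A=6, B=5, C=4, D=2, E=3, F=4, G=1. Every edge joins two different colors.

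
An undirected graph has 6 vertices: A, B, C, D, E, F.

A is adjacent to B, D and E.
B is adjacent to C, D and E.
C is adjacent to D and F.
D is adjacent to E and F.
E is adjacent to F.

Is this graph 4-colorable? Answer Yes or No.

The chromatic number is 4. A, B, D, E are mutually adjacent (a clique of size 4), so at least 4 colors are needed.
A valid assignment using 4 colors: A=4, B=3, C=2, D=1, E=2, F=3.
That is already a proper 4-coloring.

Yes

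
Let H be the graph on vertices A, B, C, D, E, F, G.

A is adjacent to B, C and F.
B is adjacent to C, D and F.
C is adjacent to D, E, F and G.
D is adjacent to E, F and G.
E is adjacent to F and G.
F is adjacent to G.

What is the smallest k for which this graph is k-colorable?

5

C, D, E, F, G are mutually adjacent (a clique of size 5), so at least 5 colors are needed.
5 colors suffice: A=green, B=yellow, C=blue, D=green, E=purple, F=red, G=yellow. Each edge has distinct colors on its endpoints.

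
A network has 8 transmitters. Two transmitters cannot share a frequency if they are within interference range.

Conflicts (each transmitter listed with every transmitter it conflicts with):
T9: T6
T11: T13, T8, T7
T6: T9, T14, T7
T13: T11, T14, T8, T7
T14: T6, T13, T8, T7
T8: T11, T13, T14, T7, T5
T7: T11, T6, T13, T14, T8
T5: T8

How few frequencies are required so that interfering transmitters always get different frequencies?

T13, T14, T8, T7 are mutually in conflict, so at least 4 frequencies are needed.
4 frequencies suffice: frequency 1 → {T9, T7, T5}; frequency 2 → {T6, T8}; frequency 3 → {T11, T14}; frequency 4 → {T13}. Each listed conflict is separated.

4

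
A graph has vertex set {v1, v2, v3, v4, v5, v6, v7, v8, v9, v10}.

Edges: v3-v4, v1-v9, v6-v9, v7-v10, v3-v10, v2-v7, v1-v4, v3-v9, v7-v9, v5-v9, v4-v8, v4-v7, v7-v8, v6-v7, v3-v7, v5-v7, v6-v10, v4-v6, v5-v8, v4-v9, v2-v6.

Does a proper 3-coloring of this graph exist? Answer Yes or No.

No

v4, v6, v7, v9 form a clique, so at least 4 colors are needed.
So 3 colors are not enough.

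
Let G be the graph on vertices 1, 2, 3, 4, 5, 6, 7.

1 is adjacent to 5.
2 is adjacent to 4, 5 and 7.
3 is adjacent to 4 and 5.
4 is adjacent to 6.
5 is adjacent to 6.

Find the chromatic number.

2

4 and 6 are adjacent, so at least 2 colors are needed.
2 colors suffice: color red → {4, 5, 7}; color blue → {1, 2, 3, 6}. Every edge joins two different colors.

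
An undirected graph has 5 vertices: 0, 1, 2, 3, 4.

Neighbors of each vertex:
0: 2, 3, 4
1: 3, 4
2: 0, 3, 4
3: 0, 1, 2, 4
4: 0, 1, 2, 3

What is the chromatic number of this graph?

0, 2, 3, 4 are mutually adjacent (a clique of size 4), so at least 4 colors are needed.
A valid assignment using 4 colors: 0=yellow, 1=green, 2=green, 3=red, 4=blue. Every edge joins two different colors.

4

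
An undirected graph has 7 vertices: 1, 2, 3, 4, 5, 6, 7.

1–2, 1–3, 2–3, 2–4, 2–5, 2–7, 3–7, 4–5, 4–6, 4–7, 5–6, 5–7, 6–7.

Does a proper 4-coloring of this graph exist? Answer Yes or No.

Yes

The chromatic number is 4. 4, 5, 6, 7 are mutually adjacent (a clique of size 4), so at least 4 colors are needed.
4 colors suffice: 1=red, 2=blue, 3=green, 4=yellow, 5=green, 6=blue, 7=red.
That is already a proper 4-coloring.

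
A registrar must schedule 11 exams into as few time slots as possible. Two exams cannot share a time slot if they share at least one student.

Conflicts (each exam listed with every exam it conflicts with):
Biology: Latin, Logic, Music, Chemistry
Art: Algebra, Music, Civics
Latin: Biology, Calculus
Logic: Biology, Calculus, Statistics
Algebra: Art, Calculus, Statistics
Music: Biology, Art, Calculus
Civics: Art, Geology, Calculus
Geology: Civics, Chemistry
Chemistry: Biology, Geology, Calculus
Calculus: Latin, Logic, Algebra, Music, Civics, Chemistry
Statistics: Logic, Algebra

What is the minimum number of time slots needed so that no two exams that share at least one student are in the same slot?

2

Civics and Geology conflict, so at least 2 time slots are needed.
2 time slots suffice: time slot 1 → {Biology, Art, Geology, Calculus, Statistics}; time slot 2 → {Latin, Logic, Algebra, Music, Civics, Chemistry}. Every pair that conflicts lands in different time slots.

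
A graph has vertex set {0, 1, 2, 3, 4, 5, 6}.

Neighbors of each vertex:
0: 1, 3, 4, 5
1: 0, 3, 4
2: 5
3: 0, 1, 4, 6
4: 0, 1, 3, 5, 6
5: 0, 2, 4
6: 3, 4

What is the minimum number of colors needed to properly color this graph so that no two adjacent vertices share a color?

0, 1, 3, 4 are mutually adjacent (a clique of size 4), so at least 4 colors are needed.
4 colors suffice: color red → {2, 4}; color blue → {0, 6}; color green → {3, 5}; color yellow → {1}. Every edge joins two different colors.

4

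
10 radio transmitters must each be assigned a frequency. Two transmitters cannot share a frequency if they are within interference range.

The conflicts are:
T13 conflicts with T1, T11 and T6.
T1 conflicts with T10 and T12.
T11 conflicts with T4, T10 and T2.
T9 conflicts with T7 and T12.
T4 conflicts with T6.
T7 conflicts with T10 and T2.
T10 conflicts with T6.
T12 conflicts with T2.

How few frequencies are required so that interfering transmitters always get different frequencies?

3

The cycle T1-T13-T11-T2-T12-T1 has odd length 5, so it cannot be 2-colored; at least 3 frequencies are needed.
3 frequencies suffice: frequency 1 → {T1, T11, T7, T6}; frequency 2 → {T13, T9, T4, T10, T2}; frequency 3 → {T12}. Each listed conflict is separated.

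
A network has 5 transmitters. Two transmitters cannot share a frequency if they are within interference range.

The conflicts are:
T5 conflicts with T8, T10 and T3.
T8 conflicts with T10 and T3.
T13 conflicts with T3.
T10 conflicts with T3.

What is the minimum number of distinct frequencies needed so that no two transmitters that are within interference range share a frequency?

4

T5, T8, T10, T3 are mutually in conflict, so at least 4 frequencies are needed.
A valid assignment using 4 frequencies: T5=3, T8=4, T13=2, T10=2, T3=1. Each listed conflict is separated.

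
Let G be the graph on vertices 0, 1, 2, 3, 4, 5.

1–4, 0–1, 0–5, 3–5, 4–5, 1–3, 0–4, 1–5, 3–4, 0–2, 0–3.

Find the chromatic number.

0, 1, 3, 4, 5 are mutually adjacent (a clique of size 5), so at least 5 colors are needed.
5 colors suffice: color a → {0}; color b → {1, 2}; color c → {5}; color d → {3}; color e → {4}. Each edge has distinct colors on its endpoints.

5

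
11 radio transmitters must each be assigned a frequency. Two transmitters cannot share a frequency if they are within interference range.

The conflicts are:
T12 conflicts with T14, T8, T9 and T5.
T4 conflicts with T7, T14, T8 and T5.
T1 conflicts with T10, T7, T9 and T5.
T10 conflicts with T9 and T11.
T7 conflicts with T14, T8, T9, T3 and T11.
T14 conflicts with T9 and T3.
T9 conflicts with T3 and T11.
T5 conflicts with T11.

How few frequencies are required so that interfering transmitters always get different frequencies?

4

T7, T14, T9, T3 all conflict with each other, so at least 4 frequencies are needed.
4 frequencies suffice: frequency 1 → {T8, T9, T5}; frequency 2 → {T12, T10, T7}; frequency 3 → {T1, T14, T11}; frequency 4 → {T4, T3}. Every pair that conflicts lands in different frequencies.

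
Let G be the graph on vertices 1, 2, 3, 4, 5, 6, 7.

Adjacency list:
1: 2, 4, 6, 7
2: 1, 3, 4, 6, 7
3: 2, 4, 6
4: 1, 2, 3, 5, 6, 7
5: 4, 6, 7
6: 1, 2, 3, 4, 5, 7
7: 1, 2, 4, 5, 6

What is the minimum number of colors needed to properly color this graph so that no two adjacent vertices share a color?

1, 2, 4, 6, 7 are pairwise adjacent (a clique of size 5), so at least 5 colors are needed.
5 colors suffice: color a → {6}; color b → {4}; color c → {2, 5}; color d → {3, 7}; color e → {1}. Every edge joins two different colors.

5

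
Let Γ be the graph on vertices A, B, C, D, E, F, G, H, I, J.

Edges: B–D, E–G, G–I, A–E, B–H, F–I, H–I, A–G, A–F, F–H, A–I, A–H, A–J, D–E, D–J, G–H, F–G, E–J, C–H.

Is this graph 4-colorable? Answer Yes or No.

A, F, G, H, I are pairwise adjacent (a clique of size 5), so at least 5 colors are needed.
So 4 colors are not enough.

No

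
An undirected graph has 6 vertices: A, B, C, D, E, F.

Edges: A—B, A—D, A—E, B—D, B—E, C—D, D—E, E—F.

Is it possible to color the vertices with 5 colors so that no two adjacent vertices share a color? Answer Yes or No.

Yes

The chromatic number is 4. A, B, D, E form a clique, so at least 4 colors are needed.
4 colors suffice: color 1 → {C, E}; color 2 → {D, F}; color 3 → {B}; color 4 → {A}.
Since 5 ≥ 4, a proper 5-coloring certainly exists.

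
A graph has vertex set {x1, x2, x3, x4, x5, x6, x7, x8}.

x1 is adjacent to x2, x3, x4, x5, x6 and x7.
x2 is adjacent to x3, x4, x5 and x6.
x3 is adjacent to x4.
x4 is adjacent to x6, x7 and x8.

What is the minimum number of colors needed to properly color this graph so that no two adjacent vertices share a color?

x1, x2, x3, x4 form a clique, so at least 4 colors are needed.
4 colors suffice: x1=2, x2=3, x3=4, x4=1, x5=1, x6=4, x7=3, x8=2. Every edge joins two different colors.

4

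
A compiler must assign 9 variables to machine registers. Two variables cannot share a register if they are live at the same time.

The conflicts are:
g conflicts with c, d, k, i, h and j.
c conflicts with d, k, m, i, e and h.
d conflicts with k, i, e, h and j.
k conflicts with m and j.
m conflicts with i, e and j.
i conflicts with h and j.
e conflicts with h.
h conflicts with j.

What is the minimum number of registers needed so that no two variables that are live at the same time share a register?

5

g, c, d, i, h all conflict with each other, so at least 5 registers are needed.
5 registers suffice: register 1 → {c, j}; register 2 → {d, m}; register 3 → {k, h}; register 4 → {i, e}; register 5 → {g}. Every pair that conflicts lands in different registers.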